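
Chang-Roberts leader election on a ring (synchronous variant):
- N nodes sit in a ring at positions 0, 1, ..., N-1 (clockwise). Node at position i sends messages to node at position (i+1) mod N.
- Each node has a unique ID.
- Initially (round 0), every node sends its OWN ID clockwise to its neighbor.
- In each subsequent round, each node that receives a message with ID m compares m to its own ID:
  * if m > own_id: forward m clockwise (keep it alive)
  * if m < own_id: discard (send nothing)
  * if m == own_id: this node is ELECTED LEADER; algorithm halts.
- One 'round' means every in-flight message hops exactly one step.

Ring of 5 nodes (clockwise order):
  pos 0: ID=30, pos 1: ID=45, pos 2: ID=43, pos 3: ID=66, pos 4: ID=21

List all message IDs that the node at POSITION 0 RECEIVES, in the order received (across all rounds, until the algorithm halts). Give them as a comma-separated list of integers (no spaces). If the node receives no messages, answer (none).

Round 1: pos1(id45) recv 30: drop; pos2(id43) recv 45: fwd; pos3(id66) recv 43: drop; pos4(id21) recv 66: fwd; pos0(id30) recv 21: drop
Round 2: pos3(id66) recv 45: drop; pos0(id30) recv 66: fwd
Round 3: pos1(id45) recv 66: fwd
Round 4: pos2(id43) recv 66: fwd
Round 5: pos3(id66) recv 66: ELECTED

Answer: 21,66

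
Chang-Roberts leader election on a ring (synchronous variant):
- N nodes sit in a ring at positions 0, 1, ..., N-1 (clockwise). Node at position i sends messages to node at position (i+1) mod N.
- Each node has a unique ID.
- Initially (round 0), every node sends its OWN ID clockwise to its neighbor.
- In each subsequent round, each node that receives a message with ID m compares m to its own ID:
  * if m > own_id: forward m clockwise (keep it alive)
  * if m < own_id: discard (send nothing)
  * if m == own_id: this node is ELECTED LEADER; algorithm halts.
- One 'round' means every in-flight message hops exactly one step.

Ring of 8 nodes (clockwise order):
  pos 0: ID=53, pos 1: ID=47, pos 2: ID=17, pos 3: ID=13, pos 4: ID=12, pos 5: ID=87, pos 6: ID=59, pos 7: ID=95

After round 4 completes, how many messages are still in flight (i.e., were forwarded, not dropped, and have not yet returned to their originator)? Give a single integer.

Answer: 2

Derivation:
Round 1: pos1(id47) recv 53: fwd; pos2(id17) recv 47: fwd; pos3(id13) recv 17: fwd; pos4(id12) recv 13: fwd; pos5(id87) recv 12: drop; pos6(id59) recv 87: fwd; pos7(id95) recv 59: drop; pos0(id53) recv 95: fwd
Round 2: pos2(id17) recv 53: fwd; pos3(id13) recv 47: fwd; pos4(id12) recv 17: fwd; pos5(id87) recv 13: drop; pos7(id95) recv 87: drop; pos1(id47) recv 95: fwd
Round 3: pos3(id13) recv 53: fwd; pos4(id12) recv 47: fwd; pos5(id87) recv 17: drop; pos2(id17) recv 95: fwd
Round 4: pos4(id12) recv 53: fwd; pos5(id87) recv 47: drop; pos3(id13) recv 95: fwd
After round 4: 2 messages still in flight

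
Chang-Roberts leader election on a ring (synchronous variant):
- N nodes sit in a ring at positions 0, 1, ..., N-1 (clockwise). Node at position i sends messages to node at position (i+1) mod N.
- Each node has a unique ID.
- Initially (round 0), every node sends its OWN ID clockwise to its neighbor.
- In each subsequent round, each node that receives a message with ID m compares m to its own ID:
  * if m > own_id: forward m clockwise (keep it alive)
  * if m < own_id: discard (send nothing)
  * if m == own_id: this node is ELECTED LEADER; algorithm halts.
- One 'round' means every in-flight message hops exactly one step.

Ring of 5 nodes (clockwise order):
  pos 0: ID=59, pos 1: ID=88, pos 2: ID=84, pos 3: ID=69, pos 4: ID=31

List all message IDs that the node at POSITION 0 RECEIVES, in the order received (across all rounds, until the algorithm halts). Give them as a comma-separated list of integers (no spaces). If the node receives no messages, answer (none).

Round 1: pos1(id88) recv 59: drop; pos2(id84) recv 88: fwd; pos3(id69) recv 84: fwd; pos4(id31) recv 69: fwd; pos0(id59) recv 31: drop
Round 2: pos3(id69) recv 88: fwd; pos4(id31) recv 84: fwd; pos0(id59) recv 69: fwd
Round 3: pos4(id31) recv 88: fwd; pos0(id59) recv 84: fwd; pos1(id88) recv 69: drop
Round 4: pos0(id59) recv 88: fwd; pos1(id88) recv 84: drop
Round 5: pos1(id88) recv 88: ELECTED

Answer: 31,69,84,88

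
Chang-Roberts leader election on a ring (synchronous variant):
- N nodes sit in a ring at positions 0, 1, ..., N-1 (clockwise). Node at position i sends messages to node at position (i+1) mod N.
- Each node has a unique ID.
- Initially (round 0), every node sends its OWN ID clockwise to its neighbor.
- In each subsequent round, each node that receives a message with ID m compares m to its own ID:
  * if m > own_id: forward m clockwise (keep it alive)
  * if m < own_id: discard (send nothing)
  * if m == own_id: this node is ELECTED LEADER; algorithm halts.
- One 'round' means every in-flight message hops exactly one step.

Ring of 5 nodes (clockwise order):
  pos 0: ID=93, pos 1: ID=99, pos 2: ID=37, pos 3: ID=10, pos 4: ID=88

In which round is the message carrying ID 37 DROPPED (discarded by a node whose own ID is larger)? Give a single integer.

Round 1: pos1(id99) recv 93: drop; pos2(id37) recv 99: fwd; pos3(id10) recv 37: fwd; pos4(id88) recv 10: drop; pos0(id93) recv 88: drop
Round 2: pos3(id10) recv 99: fwd; pos4(id88) recv 37: drop
Round 3: pos4(id88) recv 99: fwd
Round 4: pos0(id93) recv 99: fwd
Round 5: pos1(id99) recv 99: ELECTED
Message ID 37 originates at pos 2; dropped at pos 4 in round 2

Answer: 2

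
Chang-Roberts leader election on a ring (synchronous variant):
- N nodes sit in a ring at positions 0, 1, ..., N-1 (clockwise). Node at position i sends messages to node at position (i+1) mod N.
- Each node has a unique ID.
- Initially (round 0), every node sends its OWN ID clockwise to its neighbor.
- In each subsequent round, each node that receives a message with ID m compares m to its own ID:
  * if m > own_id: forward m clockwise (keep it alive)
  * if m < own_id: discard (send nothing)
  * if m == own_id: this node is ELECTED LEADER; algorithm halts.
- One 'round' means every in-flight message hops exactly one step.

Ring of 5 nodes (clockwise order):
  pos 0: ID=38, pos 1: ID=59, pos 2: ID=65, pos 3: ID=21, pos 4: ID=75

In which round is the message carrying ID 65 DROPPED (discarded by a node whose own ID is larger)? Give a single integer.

Answer: 2

Derivation:
Round 1: pos1(id59) recv 38: drop; pos2(id65) recv 59: drop; pos3(id21) recv 65: fwd; pos4(id75) recv 21: drop; pos0(id38) recv 75: fwd
Round 2: pos4(id75) recv 65: drop; pos1(id59) recv 75: fwd
Round 3: pos2(id65) recv 75: fwd
Round 4: pos3(id21) recv 75: fwd
Round 5: pos4(id75) recv 75: ELECTED
Message ID 65 originates at pos 2; dropped at pos 4 in round 2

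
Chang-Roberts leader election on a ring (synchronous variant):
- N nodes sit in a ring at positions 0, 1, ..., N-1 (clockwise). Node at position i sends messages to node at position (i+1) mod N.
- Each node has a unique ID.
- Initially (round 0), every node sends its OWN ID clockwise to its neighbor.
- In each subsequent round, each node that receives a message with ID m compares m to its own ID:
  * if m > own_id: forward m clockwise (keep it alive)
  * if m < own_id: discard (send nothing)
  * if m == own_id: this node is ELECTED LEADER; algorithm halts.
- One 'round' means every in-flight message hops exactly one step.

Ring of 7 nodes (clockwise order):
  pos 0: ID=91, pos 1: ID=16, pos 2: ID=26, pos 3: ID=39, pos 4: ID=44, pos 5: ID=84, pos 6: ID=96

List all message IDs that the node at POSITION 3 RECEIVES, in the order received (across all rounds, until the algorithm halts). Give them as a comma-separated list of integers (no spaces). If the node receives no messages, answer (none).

Round 1: pos1(id16) recv 91: fwd; pos2(id26) recv 16: drop; pos3(id39) recv 26: drop; pos4(id44) recv 39: drop; pos5(id84) recv 44: drop; pos6(id96) recv 84: drop; pos0(id91) recv 96: fwd
Round 2: pos2(id26) recv 91: fwd; pos1(id16) recv 96: fwd
Round 3: pos3(id39) recv 91: fwd; pos2(id26) recv 96: fwd
Round 4: pos4(id44) recv 91: fwd; pos3(id39) recv 96: fwd
Round 5: pos5(id84) recv 91: fwd; pos4(id44) recv 96: fwd
Round 6: pos6(id96) recv 91: drop; pos5(id84) recv 96: fwd
Round 7: pos6(id96) recv 96: ELECTED

Answer: 26,91,96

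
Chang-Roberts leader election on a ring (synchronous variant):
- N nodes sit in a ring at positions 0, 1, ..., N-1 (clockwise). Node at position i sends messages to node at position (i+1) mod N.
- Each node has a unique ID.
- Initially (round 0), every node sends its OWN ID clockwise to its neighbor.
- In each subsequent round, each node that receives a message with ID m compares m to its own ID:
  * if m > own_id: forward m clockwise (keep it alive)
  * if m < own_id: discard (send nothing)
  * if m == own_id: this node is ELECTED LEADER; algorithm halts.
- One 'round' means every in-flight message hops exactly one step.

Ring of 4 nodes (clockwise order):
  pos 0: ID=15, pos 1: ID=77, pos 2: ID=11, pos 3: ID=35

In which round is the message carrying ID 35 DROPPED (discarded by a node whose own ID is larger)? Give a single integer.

Answer: 2

Derivation:
Round 1: pos1(id77) recv 15: drop; pos2(id11) recv 77: fwd; pos3(id35) recv 11: drop; pos0(id15) recv 35: fwd
Round 2: pos3(id35) recv 77: fwd; pos1(id77) recv 35: drop
Round 3: pos0(id15) recv 77: fwd
Round 4: pos1(id77) recv 77: ELECTED
Message ID 35 originates at pos 3; dropped at pos 1 in round 2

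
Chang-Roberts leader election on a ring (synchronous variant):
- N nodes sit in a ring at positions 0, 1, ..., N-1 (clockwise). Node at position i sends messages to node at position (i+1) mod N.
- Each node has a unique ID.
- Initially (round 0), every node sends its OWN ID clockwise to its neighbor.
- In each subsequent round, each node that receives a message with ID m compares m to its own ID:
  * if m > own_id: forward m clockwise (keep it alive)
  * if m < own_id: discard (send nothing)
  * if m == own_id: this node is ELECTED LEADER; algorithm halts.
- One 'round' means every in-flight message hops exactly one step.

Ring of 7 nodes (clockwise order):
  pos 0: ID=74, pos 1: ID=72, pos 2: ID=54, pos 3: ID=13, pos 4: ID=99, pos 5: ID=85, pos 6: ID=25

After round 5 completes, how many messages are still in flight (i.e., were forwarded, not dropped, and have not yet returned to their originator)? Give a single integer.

Answer: 2

Derivation:
Round 1: pos1(id72) recv 74: fwd; pos2(id54) recv 72: fwd; pos3(id13) recv 54: fwd; pos4(id99) recv 13: drop; pos5(id85) recv 99: fwd; pos6(id25) recv 85: fwd; pos0(id74) recv 25: drop
Round 2: pos2(id54) recv 74: fwd; pos3(id13) recv 72: fwd; pos4(id99) recv 54: drop; pos6(id25) recv 99: fwd; pos0(id74) recv 85: fwd
Round 3: pos3(id13) recv 74: fwd; pos4(id99) recv 72: drop; pos0(id74) recv 99: fwd; pos1(id72) recv 85: fwd
Round 4: pos4(id99) recv 74: drop; pos1(id72) recv 99: fwd; pos2(id54) recv 85: fwd
Round 5: pos2(id54) recv 99: fwd; pos3(id13) recv 85: fwd
After round 5: 2 messages still in flight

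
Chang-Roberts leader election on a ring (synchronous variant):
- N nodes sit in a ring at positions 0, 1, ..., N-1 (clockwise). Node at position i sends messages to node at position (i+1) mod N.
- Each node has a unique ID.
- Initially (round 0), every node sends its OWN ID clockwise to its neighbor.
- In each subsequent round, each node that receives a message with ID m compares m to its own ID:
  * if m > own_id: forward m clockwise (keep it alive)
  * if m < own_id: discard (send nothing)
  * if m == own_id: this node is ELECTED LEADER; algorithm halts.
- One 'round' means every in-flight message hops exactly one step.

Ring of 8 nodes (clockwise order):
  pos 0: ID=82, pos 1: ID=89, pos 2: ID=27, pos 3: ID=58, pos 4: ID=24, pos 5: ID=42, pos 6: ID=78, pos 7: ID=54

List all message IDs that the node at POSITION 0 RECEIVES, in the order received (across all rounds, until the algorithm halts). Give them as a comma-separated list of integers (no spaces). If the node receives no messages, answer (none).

Round 1: pos1(id89) recv 82: drop; pos2(id27) recv 89: fwd; pos3(id58) recv 27: drop; pos4(id24) recv 58: fwd; pos5(id42) recv 24: drop; pos6(id78) recv 42: drop; pos7(id54) recv 78: fwd; pos0(id82) recv 54: drop
Round 2: pos3(id58) recv 89: fwd; pos5(id42) recv 58: fwd; pos0(id82) recv 78: drop
Round 3: pos4(id24) recv 89: fwd; pos6(id78) recv 58: drop
Round 4: pos5(id42) recv 89: fwd
Round 5: pos6(id78) recv 89: fwd
Round 6: pos7(id54) recv 89: fwd
Round 7: pos0(id82) recv 89: fwd
Round 8: pos1(id89) recv 89: ELECTED

Answer: 54,78,89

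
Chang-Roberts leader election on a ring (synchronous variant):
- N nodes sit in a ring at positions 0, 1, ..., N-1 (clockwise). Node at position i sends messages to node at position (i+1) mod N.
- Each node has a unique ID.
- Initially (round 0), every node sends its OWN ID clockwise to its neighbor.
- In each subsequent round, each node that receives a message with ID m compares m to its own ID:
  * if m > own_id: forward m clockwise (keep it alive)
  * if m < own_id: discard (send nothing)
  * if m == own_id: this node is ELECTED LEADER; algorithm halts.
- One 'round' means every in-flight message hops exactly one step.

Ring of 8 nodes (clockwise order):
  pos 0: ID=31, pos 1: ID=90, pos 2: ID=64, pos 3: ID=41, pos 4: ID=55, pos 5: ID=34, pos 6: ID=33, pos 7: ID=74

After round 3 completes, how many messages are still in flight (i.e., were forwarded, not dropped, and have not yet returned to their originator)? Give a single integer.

Round 1: pos1(id90) recv 31: drop; pos2(id64) recv 90: fwd; pos3(id41) recv 64: fwd; pos4(id55) recv 41: drop; pos5(id34) recv 55: fwd; pos6(id33) recv 34: fwd; pos7(id74) recv 33: drop; pos0(id31) recv 74: fwd
Round 2: pos3(id41) recv 90: fwd; pos4(id55) recv 64: fwd; pos6(id33) recv 55: fwd; pos7(id74) recv 34: drop; pos1(id90) recv 74: drop
Round 3: pos4(id55) recv 90: fwd; pos5(id34) recv 64: fwd; pos7(id74) recv 55: drop
After round 3: 2 messages still in flight

Answer: 2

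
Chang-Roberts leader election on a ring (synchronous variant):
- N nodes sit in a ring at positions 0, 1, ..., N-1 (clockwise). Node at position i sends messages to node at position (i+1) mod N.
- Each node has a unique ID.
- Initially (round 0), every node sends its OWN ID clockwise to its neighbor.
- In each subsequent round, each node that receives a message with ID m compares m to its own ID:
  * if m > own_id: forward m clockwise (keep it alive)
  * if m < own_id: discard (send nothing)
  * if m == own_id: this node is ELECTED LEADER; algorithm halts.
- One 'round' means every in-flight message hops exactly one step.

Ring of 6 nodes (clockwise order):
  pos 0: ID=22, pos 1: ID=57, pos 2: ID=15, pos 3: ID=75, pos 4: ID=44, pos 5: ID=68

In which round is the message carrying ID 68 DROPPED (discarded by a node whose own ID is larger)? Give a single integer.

Answer: 4

Derivation:
Round 1: pos1(id57) recv 22: drop; pos2(id15) recv 57: fwd; pos3(id75) recv 15: drop; pos4(id44) recv 75: fwd; pos5(id68) recv 44: drop; pos0(id22) recv 68: fwd
Round 2: pos3(id75) recv 57: drop; pos5(id68) recv 75: fwd; pos1(id57) recv 68: fwd
Round 3: pos0(id22) recv 75: fwd; pos2(id15) recv 68: fwd
Round 4: pos1(id57) recv 75: fwd; pos3(id75) recv 68: drop
Round 5: pos2(id15) recv 75: fwd
Round 6: pos3(id75) recv 75: ELECTED
Message ID 68 originates at pos 5; dropped at pos 3 in round 4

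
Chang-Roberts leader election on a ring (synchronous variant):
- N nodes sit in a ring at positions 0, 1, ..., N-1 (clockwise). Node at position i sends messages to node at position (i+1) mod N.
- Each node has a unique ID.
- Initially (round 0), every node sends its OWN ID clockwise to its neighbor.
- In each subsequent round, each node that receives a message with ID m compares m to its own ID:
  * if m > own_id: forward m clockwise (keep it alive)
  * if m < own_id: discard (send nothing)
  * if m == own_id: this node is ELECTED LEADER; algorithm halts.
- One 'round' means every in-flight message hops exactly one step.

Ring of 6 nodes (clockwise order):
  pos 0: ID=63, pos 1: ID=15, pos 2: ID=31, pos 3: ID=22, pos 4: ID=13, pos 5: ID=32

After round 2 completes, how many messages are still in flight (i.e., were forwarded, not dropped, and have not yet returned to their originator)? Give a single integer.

Answer: 2

Derivation:
Round 1: pos1(id15) recv 63: fwd; pos2(id31) recv 15: drop; pos3(id22) recv 31: fwd; pos4(id13) recv 22: fwd; pos5(id32) recv 13: drop; pos0(id63) recv 32: drop
Round 2: pos2(id31) recv 63: fwd; pos4(id13) recv 31: fwd; pos5(id32) recv 22: drop
After round 2: 2 messages still in flight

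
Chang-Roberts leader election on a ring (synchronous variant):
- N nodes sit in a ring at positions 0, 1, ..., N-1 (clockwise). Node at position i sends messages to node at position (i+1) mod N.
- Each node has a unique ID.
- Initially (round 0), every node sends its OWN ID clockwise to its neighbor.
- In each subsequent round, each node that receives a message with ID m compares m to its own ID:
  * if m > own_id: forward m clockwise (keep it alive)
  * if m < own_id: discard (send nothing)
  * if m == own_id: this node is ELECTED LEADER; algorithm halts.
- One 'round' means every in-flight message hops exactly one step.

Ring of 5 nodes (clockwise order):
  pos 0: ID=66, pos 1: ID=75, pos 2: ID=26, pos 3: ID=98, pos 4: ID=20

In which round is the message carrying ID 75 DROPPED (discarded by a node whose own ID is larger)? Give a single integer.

Answer: 2

Derivation:
Round 1: pos1(id75) recv 66: drop; pos2(id26) recv 75: fwd; pos3(id98) recv 26: drop; pos4(id20) recv 98: fwd; pos0(id66) recv 20: drop
Round 2: pos3(id98) recv 75: drop; pos0(id66) recv 98: fwd
Round 3: pos1(id75) recv 98: fwd
Round 4: pos2(id26) recv 98: fwd
Round 5: pos3(id98) recv 98: ELECTED
Message ID 75 originates at pos 1; dropped at pos 3 in round 2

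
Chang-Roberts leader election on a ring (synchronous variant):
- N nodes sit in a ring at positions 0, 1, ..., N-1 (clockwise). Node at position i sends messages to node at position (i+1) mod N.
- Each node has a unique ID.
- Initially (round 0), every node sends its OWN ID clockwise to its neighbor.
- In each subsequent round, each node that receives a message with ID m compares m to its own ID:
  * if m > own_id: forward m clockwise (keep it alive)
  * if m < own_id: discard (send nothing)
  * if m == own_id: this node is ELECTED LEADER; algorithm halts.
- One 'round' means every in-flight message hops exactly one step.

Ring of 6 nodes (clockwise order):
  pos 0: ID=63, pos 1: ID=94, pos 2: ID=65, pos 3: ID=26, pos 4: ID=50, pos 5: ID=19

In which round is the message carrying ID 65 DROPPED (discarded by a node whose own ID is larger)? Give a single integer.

Round 1: pos1(id94) recv 63: drop; pos2(id65) recv 94: fwd; pos3(id26) recv 65: fwd; pos4(id50) recv 26: drop; pos5(id19) recv 50: fwd; pos0(id63) recv 19: drop
Round 2: pos3(id26) recv 94: fwd; pos4(id50) recv 65: fwd; pos0(id63) recv 50: drop
Round 3: pos4(id50) recv 94: fwd; pos5(id19) recv 65: fwd
Round 4: pos5(id19) recv 94: fwd; pos0(id63) recv 65: fwd
Round 5: pos0(id63) recv 94: fwd; pos1(id94) recv 65: drop
Round 6: pos1(id94) recv 94: ELECTED
Message ID 65 originates at pos 2; dropped at pos 1 in round 5

Answer: 5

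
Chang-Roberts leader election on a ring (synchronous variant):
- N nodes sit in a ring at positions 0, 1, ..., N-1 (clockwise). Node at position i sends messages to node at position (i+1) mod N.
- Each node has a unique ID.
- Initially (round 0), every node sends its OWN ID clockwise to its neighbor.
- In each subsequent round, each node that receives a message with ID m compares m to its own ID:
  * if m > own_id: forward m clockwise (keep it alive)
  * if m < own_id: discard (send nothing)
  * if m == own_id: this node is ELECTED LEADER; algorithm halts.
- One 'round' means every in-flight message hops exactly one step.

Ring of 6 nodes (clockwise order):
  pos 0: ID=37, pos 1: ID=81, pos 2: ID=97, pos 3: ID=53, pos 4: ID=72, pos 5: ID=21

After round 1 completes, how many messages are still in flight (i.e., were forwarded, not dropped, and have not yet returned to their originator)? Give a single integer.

Answer: 2

Derivation:
Round 1: pos1(id81) recv 37: drop; pos2(id97) recv 81: drop; pos3(id53) recv 97: fwd; pos4(id72) recv 53: drop; pos5(id21) recv 72: fwd; pos0(id37) recv 21: drop
After round 1: 2 messages still in flight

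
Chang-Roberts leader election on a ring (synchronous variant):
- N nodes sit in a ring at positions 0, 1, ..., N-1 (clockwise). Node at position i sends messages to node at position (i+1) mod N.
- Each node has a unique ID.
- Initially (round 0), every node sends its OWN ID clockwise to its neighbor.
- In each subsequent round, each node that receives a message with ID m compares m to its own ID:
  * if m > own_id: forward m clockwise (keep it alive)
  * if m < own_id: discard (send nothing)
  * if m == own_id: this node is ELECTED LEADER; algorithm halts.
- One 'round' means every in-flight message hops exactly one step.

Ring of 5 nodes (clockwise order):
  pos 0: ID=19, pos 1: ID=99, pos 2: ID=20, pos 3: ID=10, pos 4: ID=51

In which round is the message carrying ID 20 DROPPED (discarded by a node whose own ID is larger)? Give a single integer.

Answer: 2

Derivation:
Round 1: pos1(id99) recv 19: drop; pos2(id20) recv 99: fwd; pos3(id10) recv 20: fwd; pos4(id51) recv 10: drop; pos0(id19) recv 51: fwd
Round 2: pos3(id10) recv 99: fwd; pos4(id51) recv 20: drop; pos1(id99) recv 51: drop
Round 3: pos4(id51) recv 99: fwd
Round 4: pos0(id19) recv 99: fwd
Round 5: pos1(id99) recv 99: ELECTED
Message ID 20 originates at pos 2; dropped at pos 4 in round 2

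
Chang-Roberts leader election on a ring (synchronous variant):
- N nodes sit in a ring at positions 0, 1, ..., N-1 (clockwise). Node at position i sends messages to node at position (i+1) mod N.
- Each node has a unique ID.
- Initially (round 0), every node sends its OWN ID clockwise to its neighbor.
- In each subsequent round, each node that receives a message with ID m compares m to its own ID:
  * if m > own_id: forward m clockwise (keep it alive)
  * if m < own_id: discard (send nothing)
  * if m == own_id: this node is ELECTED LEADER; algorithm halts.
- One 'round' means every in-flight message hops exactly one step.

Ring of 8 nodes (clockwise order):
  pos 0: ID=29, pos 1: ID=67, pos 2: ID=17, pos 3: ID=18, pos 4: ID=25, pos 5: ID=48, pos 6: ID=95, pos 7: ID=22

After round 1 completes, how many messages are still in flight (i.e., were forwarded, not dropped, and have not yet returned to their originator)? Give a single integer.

Round 1: pos1(id67) recv 29: drop; pos2(id17) recv 67: fwd; pos3(id18) recv 17: drop; pos4(id25) recv 18: drop; pos5(id48) recv 25: drop; pos6(id95) recv 48: drop; pos7(id22) recv 95: fwd; pos0(id29) recv 22: drop
After round 1: 2 messages still in flight

Answer: 2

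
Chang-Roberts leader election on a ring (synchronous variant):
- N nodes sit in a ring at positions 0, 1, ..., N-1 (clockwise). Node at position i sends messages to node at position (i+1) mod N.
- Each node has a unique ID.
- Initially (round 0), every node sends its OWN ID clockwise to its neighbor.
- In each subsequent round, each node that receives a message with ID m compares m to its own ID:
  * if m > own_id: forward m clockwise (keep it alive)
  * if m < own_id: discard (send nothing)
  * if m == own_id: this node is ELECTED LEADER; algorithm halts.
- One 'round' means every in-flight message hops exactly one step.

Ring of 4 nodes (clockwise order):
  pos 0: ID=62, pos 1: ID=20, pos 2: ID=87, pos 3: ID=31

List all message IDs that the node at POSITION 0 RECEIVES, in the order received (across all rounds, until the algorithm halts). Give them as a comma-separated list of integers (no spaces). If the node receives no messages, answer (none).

Round 1: pos1(id20) recv 62: fwd; pos2(id87) recv 20: drop; pos3(id31) recv 87: fwd; pos0(id62) recv 31: drop
Round 2: pos2(id87) recv 62: drop; pos0(id62) recv 87: fwd
Round 3: pos1(id20) recv 87: fwd
Round 4: pos2(id87) recv 87: ELECTED

Answer: 31,87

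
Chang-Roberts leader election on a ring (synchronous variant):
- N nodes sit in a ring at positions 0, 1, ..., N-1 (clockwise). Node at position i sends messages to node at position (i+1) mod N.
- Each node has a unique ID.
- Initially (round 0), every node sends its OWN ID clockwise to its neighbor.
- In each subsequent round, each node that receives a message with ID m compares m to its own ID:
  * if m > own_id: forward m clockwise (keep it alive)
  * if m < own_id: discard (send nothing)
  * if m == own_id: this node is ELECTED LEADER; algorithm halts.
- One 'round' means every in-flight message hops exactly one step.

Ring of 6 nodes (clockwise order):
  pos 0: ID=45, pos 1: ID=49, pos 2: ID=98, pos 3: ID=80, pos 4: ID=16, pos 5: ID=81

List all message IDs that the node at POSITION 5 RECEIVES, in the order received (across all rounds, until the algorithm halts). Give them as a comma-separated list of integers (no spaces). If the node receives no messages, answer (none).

Round 1: pos1(id49) recv 45: drop; pos2(id98) recv 49: drop; pos3(id80) recv 98: fwd; pos4(id16) recv 80: fwd; pos5(id81) recv 16: drop; pos0(id45) recv 81: fwd
Round 2: pos4(id16) recv 98: fwd; pos5(id81) recv 80: drop; pos1(id49) recv 81: fwd
Round 3: pos5(id81) recv 98: fwd; pos2(id98) recv 81: drop
Round 4: pos0(id45) recv 98: fwd
Round 5: pos1(id49) recv 98: fwd
Round 6: pos2(id98) recv 98: ELECTED

Answer: 16,80,98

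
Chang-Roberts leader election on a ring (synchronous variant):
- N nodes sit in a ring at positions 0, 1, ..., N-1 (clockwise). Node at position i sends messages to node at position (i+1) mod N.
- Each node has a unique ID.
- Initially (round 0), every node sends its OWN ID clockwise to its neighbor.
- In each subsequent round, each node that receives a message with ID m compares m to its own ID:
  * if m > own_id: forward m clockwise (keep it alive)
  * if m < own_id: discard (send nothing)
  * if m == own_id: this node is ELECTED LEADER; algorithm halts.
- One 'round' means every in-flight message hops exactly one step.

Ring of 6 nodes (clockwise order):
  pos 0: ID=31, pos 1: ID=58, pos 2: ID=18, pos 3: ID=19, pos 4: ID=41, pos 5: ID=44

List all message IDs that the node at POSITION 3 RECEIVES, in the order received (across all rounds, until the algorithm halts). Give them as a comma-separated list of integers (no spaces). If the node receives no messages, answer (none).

Round 1: pos1(id58) recv 31: drop; pos2(id18) recv 58: fwd; pos3(id19) recv 18: drop; pos4(id41) recv 19: drop; pos5(id44) recv 41: drop; pos0(id31) recv 44: fwd
Round 2: pos3(id19) recv 58: fwd; pos1(id58) recv 44: drop
Round 3: pos4(id41) recv 58: fwd
Round 4: pos5(id44) recv 58: fwd
Round 5: pos0(id31) recv 58: fwd
Round 6: pos1(id58) recv 58: ELECTED

Answer: 18,58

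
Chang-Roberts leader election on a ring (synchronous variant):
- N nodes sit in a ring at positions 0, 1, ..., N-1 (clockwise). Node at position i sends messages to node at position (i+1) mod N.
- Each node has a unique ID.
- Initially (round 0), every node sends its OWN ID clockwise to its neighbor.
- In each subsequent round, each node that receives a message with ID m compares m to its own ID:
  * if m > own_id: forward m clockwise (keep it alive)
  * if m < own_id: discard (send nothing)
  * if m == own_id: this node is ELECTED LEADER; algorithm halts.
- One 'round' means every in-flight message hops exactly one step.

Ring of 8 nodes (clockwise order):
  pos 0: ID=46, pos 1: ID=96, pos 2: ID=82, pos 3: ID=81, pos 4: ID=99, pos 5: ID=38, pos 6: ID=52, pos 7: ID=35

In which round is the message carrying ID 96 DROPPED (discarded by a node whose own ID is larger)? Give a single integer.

Answer: 3

Derivation:
Round 1: pos1(id96) recv 46: drop; pos2(id82) recv 96: fwd; pos3(id81) recv 82: fwd; pos4(id99) recv 81: drop; pos5(id38) recv 99: fwd; pos6(id52) recv 38: drop; pos7(id35) recv 52: fwd; pos0(id46) recv 35: drop
Round 2: pos3(id81) recv 96: fwd; pos4(id99) recv 82: drop; pos6(id52) recv 99: fwd; pos0(id46) recv 52: fwd
Round 3: pos4(id99) recv 96: drop; pos7(id35) recv 99: fwd; pos1(id96) recv 52: drop
Round 4: pos0(id46) recv 99: fwd
Round 5: pos1(id96) recv 99: fwd
Round 6: pos2(id82) recv 99: fwd
Round 7: pos3(id81) recv 99: fwd
Round 8: pos4(id99) recv 99: ELECTED
Message ID 96 originates at pos 1; dropped at pos 4 in round 3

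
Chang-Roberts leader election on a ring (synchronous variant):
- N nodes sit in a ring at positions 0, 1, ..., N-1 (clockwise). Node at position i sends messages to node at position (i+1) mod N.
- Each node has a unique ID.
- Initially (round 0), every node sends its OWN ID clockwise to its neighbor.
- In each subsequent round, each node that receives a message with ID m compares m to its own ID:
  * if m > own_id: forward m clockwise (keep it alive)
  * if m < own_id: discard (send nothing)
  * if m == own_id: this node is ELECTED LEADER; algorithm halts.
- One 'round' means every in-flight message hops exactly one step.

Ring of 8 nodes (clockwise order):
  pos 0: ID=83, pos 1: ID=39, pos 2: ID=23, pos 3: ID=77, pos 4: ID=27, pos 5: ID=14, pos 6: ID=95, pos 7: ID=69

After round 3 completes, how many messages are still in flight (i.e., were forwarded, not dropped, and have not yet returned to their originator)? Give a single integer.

Answer: 2

Derivation:
Round 1: pos1(id39) recv 83: fwd; pos2(id23) recv 39: fwd; pos3(id77) recv 23: drop; pos4(id27) recv 77: fwd; pos5(id14) recv 27: fwd; pos6(id95) recv 14: drop; pos7(id69) recv 95: fwd; pos0(id83) recv 69: drop
Round 2: pos2(id23) recv 83: fwd; pos3(id77) recv 39: drop; pos5(id14) recv 77: fwd; pos6(id95) recv 27: drop; pos0(id83) recv 95: fwd
Round 3: pos3(id77) recv 83: fwd; pos6(id95) recv 77: drop; pos1(id39) recv 95: fwd
After round 3: 2 messages still in flight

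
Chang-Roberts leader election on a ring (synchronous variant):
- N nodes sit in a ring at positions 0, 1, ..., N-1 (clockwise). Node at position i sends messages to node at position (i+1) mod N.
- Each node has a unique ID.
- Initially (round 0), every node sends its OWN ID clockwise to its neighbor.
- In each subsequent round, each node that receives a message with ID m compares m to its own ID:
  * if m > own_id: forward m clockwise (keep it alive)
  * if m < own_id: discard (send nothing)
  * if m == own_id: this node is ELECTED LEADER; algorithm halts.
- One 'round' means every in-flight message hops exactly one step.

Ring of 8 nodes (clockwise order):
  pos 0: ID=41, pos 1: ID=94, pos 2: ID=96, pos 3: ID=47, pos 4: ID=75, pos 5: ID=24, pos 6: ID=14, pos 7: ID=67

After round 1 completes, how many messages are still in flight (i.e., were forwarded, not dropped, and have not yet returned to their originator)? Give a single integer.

Round 1: pos1(id94) recv 41: drop; pos2(id96) recv 94: drop; pos3(id47) recv 96: fwd; pos4(id75) recv 47: drop; pos5(id24) recv 75: fwd; pos6(id14) recv 24: fwd; pos7(id67) recv 14: drop; pos0(id41) recv 67: fwd
After round 1: 4 messages still in flight

Answer: 4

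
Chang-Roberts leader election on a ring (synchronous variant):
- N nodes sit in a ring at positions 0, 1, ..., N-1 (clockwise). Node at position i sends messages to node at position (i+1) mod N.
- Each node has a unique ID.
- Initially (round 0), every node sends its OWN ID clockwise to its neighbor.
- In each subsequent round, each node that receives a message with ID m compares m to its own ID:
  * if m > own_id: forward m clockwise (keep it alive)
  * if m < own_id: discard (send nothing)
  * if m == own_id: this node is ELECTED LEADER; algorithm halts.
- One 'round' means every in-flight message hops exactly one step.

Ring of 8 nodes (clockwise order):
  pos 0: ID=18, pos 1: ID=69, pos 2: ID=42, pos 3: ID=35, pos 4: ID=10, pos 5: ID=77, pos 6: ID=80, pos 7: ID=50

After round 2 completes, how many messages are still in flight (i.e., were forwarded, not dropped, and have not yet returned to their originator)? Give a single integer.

Round 1: pos1(id69) recv 18: drop; pos2(id42) recv 69: fwd; pos3(id35) recv 42: fwd; pos4(id10) recv 35: fwd; pos5(id77) recv 10: drop; pos6(id80) recv 77: drop; pos7(id50) recv 80: fwd; pos0(id18) recv 50: fwd
Round 2: pos3(id35) recv 69: fwd; pos4(id10) recv 42: fwd; pos5(id77) recv 35: drop; pos0(id18) recv 80: fwd; pos1(id69) recv 50: drop
After round 2: 3 messages still in flight

Answer: 3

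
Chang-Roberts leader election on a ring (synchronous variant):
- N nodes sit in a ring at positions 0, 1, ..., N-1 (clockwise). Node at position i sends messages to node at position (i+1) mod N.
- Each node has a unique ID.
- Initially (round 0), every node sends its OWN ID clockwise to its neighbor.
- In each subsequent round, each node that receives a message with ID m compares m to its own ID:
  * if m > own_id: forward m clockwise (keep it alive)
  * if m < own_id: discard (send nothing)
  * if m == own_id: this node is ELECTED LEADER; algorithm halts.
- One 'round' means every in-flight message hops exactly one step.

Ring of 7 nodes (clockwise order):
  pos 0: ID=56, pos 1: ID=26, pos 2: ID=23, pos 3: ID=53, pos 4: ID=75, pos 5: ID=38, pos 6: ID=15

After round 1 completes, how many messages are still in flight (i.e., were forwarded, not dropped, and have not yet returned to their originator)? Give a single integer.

Round 1: pos1(id26) recv 56: fwd; pos2(id23) recv 26: fwd; pos3(id53) recv 23: drop; pos4(id75) recv 53: drop; pos5(id38) recv 75: fwd; pos6(id15) recv 38: fwd; pos0(id56) recv 15: drop
After round 1: 4 messages still in flight

Answer: 4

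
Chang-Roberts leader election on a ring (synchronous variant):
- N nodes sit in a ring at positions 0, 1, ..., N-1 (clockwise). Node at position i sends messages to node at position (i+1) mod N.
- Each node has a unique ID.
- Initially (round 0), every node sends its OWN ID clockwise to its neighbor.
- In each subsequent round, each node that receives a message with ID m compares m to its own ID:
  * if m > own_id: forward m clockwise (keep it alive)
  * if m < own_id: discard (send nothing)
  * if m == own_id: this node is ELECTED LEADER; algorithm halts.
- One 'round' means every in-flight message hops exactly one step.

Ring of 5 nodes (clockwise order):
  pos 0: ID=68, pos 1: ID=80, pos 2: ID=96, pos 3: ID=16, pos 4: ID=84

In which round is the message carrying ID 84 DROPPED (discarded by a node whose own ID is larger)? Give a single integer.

Round 1: pos1(id80) recv 68: drop; pos2(id96) recv 80: drop; pos3(id16) recv 96: fwd; pos4(id84) recv 16: drop; pos0(id68) recv 84: fwd
Round 2: pos4(id84) recv 96: fwd; pos1(id80) recv 84: fwd
Round 3: pos0(id68) recv 96: fwd; pos2(id96) recv 84: drop
Round 4: pos1(id80) recv 96: fwd
Round 5: pos2(id96) recv 96: ELECTED
Message ID 84 originates at pos 4; dropped at pos 2 in round 3

Answer: 3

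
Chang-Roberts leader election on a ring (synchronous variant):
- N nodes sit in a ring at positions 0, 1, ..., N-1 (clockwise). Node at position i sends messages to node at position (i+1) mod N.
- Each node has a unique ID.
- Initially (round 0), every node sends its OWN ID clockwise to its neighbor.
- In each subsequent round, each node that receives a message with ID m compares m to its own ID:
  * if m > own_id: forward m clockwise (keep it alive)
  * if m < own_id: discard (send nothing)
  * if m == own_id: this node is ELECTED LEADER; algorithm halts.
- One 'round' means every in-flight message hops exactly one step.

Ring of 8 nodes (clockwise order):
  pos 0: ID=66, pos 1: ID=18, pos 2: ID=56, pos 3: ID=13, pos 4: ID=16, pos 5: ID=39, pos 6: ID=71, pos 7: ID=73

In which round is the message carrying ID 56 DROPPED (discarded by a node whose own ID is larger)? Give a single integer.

Round 1: pos1(id18) recv 66: fwd; pos2(id56) recv 18: drop; pos3(id13) recv 56: fwd; pos4(id16) recv 13: drop; pos5(id39) recv 16: drop; pos6(id71) recv 39: drop; pos7(id73) recv 71: drop; pos0(id66) recv 73: fwd
Round 2: pos2(id56) recv 66: fwd; pos4(id16) recv 56: fwd; pos1(id18) recv 73: fwd
Round 3: pos3(id13) recv 66: fwd; pos5(id39) recv 56: fwd; pos2(id56) recv 73: fwd
Round 4: pos4(id16) recv 66: fwd; pos6(id71) recv 56: drop; pos3(id13) recv 73: fwd
Round 5: pos5(id39) recv 66: fwd; pos4(id16) recv 73: fwd
Round 6: pos6(id71) recv 66: drop; pos5(id39) recv 73: fwd
Round 7: pos6(id71) recv 73: fwd
Round 8: pos7(id73) recv 73: ELECTED
Message ID 56 originates at pos 2; dropped at pos 6 in round 4

Answer: 4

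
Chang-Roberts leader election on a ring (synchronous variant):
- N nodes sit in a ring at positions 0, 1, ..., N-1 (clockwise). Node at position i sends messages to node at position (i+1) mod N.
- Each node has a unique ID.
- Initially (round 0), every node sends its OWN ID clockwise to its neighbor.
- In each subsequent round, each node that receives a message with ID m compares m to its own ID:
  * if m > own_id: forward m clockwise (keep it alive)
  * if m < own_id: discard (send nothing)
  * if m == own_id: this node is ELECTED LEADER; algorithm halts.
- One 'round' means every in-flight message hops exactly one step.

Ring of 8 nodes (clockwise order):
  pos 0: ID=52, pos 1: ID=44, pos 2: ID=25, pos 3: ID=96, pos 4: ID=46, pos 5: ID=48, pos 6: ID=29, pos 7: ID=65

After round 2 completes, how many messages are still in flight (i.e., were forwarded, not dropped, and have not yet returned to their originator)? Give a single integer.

Round 1: pos1(id44) recv 52: fwd; pos2(id25) recv 44: fwd; pos3(id96) recv 25: drop; pos4(id46) recv 96: fwd; pos5(id48) recv 46: drop; pos6(id29) recv 48: fwd; pos7(id65) recv 29: drop; pos0(id52) recv 65: fwd
Round 2: pos2(id25) recv 52: fwd; pos3(id96) recv 44: drop; pos5(id48) recv 96: fwd; pos7(id65) recv 48: drop; pos1(id44) recv 65: fwd
After round 2: 3 messages still in flight

Answer: 3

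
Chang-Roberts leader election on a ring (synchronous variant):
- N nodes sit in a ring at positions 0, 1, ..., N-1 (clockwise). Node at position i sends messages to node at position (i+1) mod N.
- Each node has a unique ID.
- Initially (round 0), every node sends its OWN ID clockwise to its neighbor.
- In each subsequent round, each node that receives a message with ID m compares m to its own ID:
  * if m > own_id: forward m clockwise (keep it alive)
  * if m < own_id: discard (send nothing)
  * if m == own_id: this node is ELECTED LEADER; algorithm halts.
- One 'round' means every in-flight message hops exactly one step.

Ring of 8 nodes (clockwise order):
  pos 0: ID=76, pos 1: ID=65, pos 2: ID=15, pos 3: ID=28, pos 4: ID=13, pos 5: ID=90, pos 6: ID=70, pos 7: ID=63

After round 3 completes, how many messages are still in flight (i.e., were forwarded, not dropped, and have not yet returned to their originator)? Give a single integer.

Round 1: pos1(id65) recv 76: fwd; pos2(id15) recv 65: fwd; pos3(id28) recv 15: drop; pos4(id13) recv 28: fwd; pos5(id90) recv 13: drop; pos6(id70) recv 90: fwd; pos7(id63) recv 70: fwd; pos0(id76) recv 63: drop
Round 2: pos2(id15) recv 76: fwd; pos3(id28) recv 65: fwd; pos5(id90) recv 28: drop; pos7(id63) recv 90: fwd; pos0(id76) recv 70: drop
Round 3: pos3(id28) recv 76: fwd; pos4(id13) recv 65: fwd; pos0(id76) recv 90: fwd
After round 3: 3 messages still in flight

Answer: 3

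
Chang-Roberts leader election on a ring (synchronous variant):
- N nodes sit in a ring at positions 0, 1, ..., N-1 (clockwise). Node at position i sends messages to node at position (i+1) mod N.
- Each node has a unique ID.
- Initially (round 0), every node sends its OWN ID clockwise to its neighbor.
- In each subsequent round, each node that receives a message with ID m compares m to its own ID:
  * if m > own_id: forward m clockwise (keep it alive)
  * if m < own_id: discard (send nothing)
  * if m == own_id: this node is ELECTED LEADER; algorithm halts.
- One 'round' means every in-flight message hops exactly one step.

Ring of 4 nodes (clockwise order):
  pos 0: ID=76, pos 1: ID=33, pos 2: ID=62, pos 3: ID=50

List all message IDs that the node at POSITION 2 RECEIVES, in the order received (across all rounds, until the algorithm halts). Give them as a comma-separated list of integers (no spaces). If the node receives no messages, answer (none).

Round 1: pos1(id33) recv 76: fwd; pos2(id62) recv 33: drop; pos3(id50) recv 62: fwd; pos0(id76) recv 50: drop
Round 2: pos2(id62) recv 76: fwd; pos0(id76) recv 62: drop
Round 3: pos3(id50) recv 76: fwd
Round 4: pos0(id76) recv 76: ELECTED

Answer: 33,76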